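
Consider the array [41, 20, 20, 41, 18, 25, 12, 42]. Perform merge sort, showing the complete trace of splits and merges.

Merge sort trace:

Split: [41, 20, 20, 41, 18, 25, 12, 42] -> [41, 20, 20, 41] and [18, 25, 12, 42]
  Split: [41, 20, 20, 41] -> [41, 20] and [20, 41]
    Split: [41, 20] -> [41] and [20]
    Merge: [41] + [20] -> [20, 41]
    Split: [20, 41] -> [20] and [41]
    Merge: [20] + [41] -> [20, 41]
  Merge: [20, 41] + [20, 41] -> [20, 20, 41, 41]
  Split: [18, 25, 12, 42] -> [18, 25] and [12, 42]
    Split: [18, 25] -> [18] and [25]
    Merge: [18] + [25] -> [18, 25]
    Split: [12, 42] -> [12] and [42]
    Merge: [12] + [42] -> [12, 42]
  Merge: [18, 25] + [12, 42] -> [12, 18, 25, 42]
Merge: [20, 20, 41, 41] + [12, 18, 25, 42] -> [12, 18, 20, 20, 25, 41, 41, 42]

Final sorted array: [12, 18, 20, 20, 25, 41, 41, 42]

The merge sort proceeds by recursively splitting the array and merging sorted halves.
After all merges, the sorted array is [12, 18, 20, 20, 25, 41, 41, 42].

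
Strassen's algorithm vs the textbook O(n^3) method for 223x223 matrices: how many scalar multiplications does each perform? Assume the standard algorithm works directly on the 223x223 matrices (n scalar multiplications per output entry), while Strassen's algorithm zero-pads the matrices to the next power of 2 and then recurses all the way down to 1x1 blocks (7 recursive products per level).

Matrix multiplication for 223x223 matrices:

Strassen's algorithm requires power-of-2 dimensions. Pad 223x223 to 256x256 (next power of 2).

Standard algorithm: 223^3 = 11089567 multiplications
Strassen's algorithm: 7^(log2(256)) = 7^8 = 5764801 multiplications
Savings: 11089567 - 5764801 = 5324766 multiplications

Standard: 11089567 multiplications (223^3). Strassen: 5764801 multiplications (7^8, after padding to 256x256). Strassen reduces 8 recursive multiplications to 7 at each level.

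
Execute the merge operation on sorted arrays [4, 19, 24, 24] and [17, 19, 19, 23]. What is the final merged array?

Merging process:

Compare 4 vs 17: take 4 from left. Merged: [4]
Compare 19 vs 17: take 17 from right. Merged: [4, 17]
Compare 19 vs 19: take 19 from left. Merged: [4, 17, 19]
Compare 24 vs 19: take 19 from right. Merged: [4, 17, 19, 19]
Compare 24 vs 19: take 19 from right. Merged: [4, 17, 19, 19, 19]
Compare 24 vs 23: take 23 from right. Merged: [4, 17, 19, 19, 19, 23]
Append remaining from left: [24, 24]. Merged: [4, 17, 19, 19, 19, 23, 24, 24]

Final merged array: [4, 17, 19, 19, 19, 23, 24, 24]
Total comparisons: 6

The merged array is [4, 17, 19, 19, 19, 23, 24, 24], requiring 6 comparisons. The merge step runs in O(n) time where n is the total number of elements.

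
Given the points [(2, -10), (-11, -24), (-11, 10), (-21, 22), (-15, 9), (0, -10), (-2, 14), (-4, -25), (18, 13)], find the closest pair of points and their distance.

Computing all pairwise distances among 9 points:

d((2, -10), (-11, -24)) = 19.105
d((2, -10), (-11, 10)) = 23.8537
d((2, -10), (-21, 22)) = 39.4081
d((2, -10), (-15, 9)) = 25.4951
d((2, -10), (0, -10)) = 2.0 <-- minimum
d((2, -10), (-2, 14)) = 24.3311
d((2, -10), (-4, -25)) = 16.1555
d((2, -10), (18, 13)) = 28.0179
d((-11, -24), (-11, 10)) = 34.0
d((-11, -24), (-21, 22)) = 47.0744
d((-11, -24), (-15, 9)) = 33.2415
d((-11, -24), (0, -10)) = 17.8045
d((-11, -24), (-2, 14)) = 39.0512
d((-11, -24), (-4, -25)) = 7.0711
d((-11, -24), (18, 13)) = 47.0106
d((-11, 10), (-21, 22)) = 15.6205
d((-11, 10), (-15, 9)) = 4.1231
d((-11, 10), (0, -10)) = 22.8254
d((-11, 10), (-2, 14)) = 9.8489
d((-11, 10), (-4, -25)) = 35.6931
d((-11, 10), (18, 13)) = 29.1548
d((-21, 22), (-15, 9)) = 14.3178
d((-21, 22), (0, -10)) = 38.2753
d((-21, 22), (-2, 14)) = 20.6155
d((-21, 22), (-4, -25)) = 49.98
d((-21, 22), (18, 13)) = 40.025
d((-15, 9), (0, -10)) = 24.2074
d((-15, 9), (-2, 14)) = 13.9284
d((-15, 9), (-4, -25)) = 35.7351
d((-15, 9), (18, 13)) = 33.2415
d((0, -10), (-2, 14)) = 24.0832
d((0, -10), (-4, -25)) = 15.5242
d((0, -10), (18, 13)) = 29.2062
d((-2, 14), (-4, -25)) = 39.0512
d((-2, 14), (18, 13)) = 20.025
d((-4, -25), (18, 13)) = 43.909

Closest pair: (2, -10) and (0, -10) with distance 2.0

The closest pair is (2, -10) and (0, -10) with Euclidean distance 2.0. For 9 points, brute-force pairwise comparison is shown above. For large n, the divide-and-conquer algorithm (sort by x, recurse on halves, check the dividing strip) achieves O(n log n).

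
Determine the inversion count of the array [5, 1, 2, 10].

Finding inversions in [5, 1, 2, 10]:

(0, 1): arr[0]=5 > arr[1]=1
(0, 2): arr[0]=5 > arr[2]=2

Total inversions: 2

The array has 2 inversion(s): (0,1), (0,2). Each pair (i,j) satisfies i < j and arr[i] > arr[j].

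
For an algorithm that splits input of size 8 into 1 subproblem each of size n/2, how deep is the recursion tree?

For divide and conquer with division factor 2:

Problem sizes at each level:
Level 0: 8
Level 1: 4
Level 2: 2
Level 3: 1

The root is level 0 and the size-1 base case is level 3 (the tree spans levels 0 through 3, i.e. 4 levels counting the root), so the depth is the number of divisions: log_2(8) = 3

The recursion tree depth is log_2(8) = 3. At each level, the problem size is divided by 2, so it takes 3 divisions to reduce to a base case of size 1. The algorithm makes 1 recursive call at each level.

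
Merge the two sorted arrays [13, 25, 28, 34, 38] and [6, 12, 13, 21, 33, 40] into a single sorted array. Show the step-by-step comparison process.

Merging process:

Compare 13 vs 6: take 6 from right. Merged: [6]
Compare 13 vs 12: take 12 from right. Merged: [6, 12]
Compare 13 vs 13: take 13 from left. Merged: [6, 12, 13]
Compare 25 vs 13: take 13 from right. Merged: [6, 12, 13, 13]
Compare 25 vs 21: take 21 from right. Merged: [6, 12, 13, 13, 21]
Compare 25 vs 33: take 25 from left. Merged: [6, 12, 13, 13, 21, 25]
Compare 28 vs 33: take 28 from left. Merged: [6, 12, 13, 13, 21, 25, 28]
Compare 34 vs 33: take 33 from right. Merged: [6, 12, 13, 13, 21, 25, 28, 33]
Compare 34 vs 40: take 34 from left. Merged: [6, 12, 13, 13, 21, 25, 28, 33, 34]
Compare 38 vs 40: take 38 from left. Merged: [6, 12, 13, 13, 21, 25, 28, 33, 34, 38]
Append remaining from right: [40]. Merged: [6, 12, 13, 13, 21, 25, 28, 33, 34, 38, 40]

Final merged array: [6, 12, 13, 13, 21, 25, 28, 33, 34, 38, 40]
Total comparisons: 10

The merged array is [6, 12, 13, 13, 21, 25, 28, 33, 34, 38, 40], requiring 10 comparisons. The merge step runs in O(n) time where n is the total number of elements.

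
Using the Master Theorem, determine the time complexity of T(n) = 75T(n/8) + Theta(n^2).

Master Theorem for T(n) = 75T(n/8) + O(n^2):

a = 75, b = 8, c = 2
log_b(a) = log_8(75) = 2.0763

Case 1: c = 2 < log_8(75) = 2.0763
T(n) = O(n^(log_8 75))

For T(n) = 75T(n/8) + O(n^2): log_8(75) = 2.0763. This is Case 1 of the Master Theorem (c < log_b(a), work dominated by leaves), giving O(n^(log_8 75)).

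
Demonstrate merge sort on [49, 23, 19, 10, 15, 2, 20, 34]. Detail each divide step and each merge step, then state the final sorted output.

Merge sort trace:

Split: [49, 23, 19, 10, 15, 2, 20, 34] -> [49, 23, 19, 10] and [15, 2, 20, 34]
  Split: [49, 23, 19, 10] -> [49, 23] and [19, 10]
    Split: [49, 23] -> [49] and [23]
    Merge: [49] + [23] -> [23, 49]
    Split: [19, 10] -> [19] and [10]
    Merge: [19] + [10] -> [10, 19]
  Merge: [23, 49] + [10, 19] -> [10, 19, 23, 49]
  Split: [15, 2, 20, 34] -> [15, 2] and [20, 34]
    Split: [15, 2] -> [15] and [2]
    Merge: [15] + [2] -> [2, 15]
    Split: [20, 34] -> [20] and [34]
    Merge: [20] + [34] -> [20, 34]
  Merge: [2, 15] + [20, 34] -> [2, 15, 20, 34]
Merge: [10, 19, 23, 49] + [2, 15, 20, 34] -> [2, 10, 15, 19, 20, 23, 34, 49]

Final sorted array: [2, 10, 15, 19, 20, 23, 34, 49]

The merge sort proceeds by recursively splitting the array and merging sorted halves.
After all merges, the sorted array is [2, 10, 15, 19, 20, 23, 34, 49].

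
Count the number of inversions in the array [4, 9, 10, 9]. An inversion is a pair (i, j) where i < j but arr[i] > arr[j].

Finding inversions in [4, 9, 10, 9]:

(2, 3): arr[2]=10 > arr[3]=9

Total inversions: 1

The array has 1 inversion(s): (2,3). Each pair (i,j) satisfies i < j and arr[i] > arr[j].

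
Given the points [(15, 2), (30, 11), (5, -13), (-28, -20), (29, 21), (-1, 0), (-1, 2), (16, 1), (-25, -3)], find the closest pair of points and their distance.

Computing all pairwise distances among 9 points:

d((15, 2), (30, 11)) = 17.4929
d((15, 2), (5, -13)) = 18.0278
d((15, 2), (-28, -20)) = 48.3011
d((15, 2), (29, 21)) = 23.6008
d((15, 2), (-1, 0)) = 16.1245
d((15, 2), (-1, 2)) = 16.0
d((15, 2), (16, 1)) = 1.4142 <-- minimum
d((15, 2), (-25, -3)) = 40.3113
d((30, 11), (5, -13)) = 34.6554
d((30, 11), (-28, -20)) = 65.7647
d((30, 11), (29, 21)) = 10.0499
d((30, 11), (-1, 0)) = 32.8938
d((30, 11), (-1, 2)) = 32.28
d((30, 11), (16, 1)) = 17.2047
d((30, 11), (-25, -3)) = 56.7539
d((5, -13), (-28, -20)) = 33.7343
d((5, -13), (29, 21)) = 41.6173
d((5, -13), (-1, 0)) = 14.3178
d((5, -13), (-1, 2)) = 16.1555
d((5, -13), (16, 1)) = 17.8045
d((5, -13), (-25, -3)) = 31.6228
d((-28, -20), (29, 21)) = 70.214
d((-28, -20), (-1, 0)) = 33.6006
d((-28, -20), (-1, 2)) = 34.8281
d((-28, -20), (16, 1)) = 48.7545
d((-28, -20), (-25, -3)) = 17.2627
d((29, 21), (-1, 0)) = 36.6197
d((29, 21), (-1, 2)) = 35.5106
d((29, 21), (16, 1)) = 23.8537
d((29, 21), (-25, -3)) = 59.0931
d((-1, 0), (-1, 2)) = 2.0
d((-1, 0), (16, 1)) = 17.0294
d((-1, 0), (-25, -3)) = 24.1868
d((-1, 2), (16, 1)) = 17.0294
d((-1, 2), (-25, -3)) = 24.5153
d((16, 1), (-25, -3)) = 41.1947

Closest pair: (15, 2) and (16, 1) with distance 1.4142

The closest pair is (15, 2) and (16, 1) with Euclidean distance 1.4142. For 9 points, brute-force pairwise comparison is shown above. For large n, the divide-and-conquer algorithm (sort by x, recurse on halves, check the dividing strip) achieves O(n log n).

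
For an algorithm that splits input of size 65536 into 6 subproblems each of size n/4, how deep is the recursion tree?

For divide and conquer with division factor 4:

Problem sizes at each level:
Level 0: 65536
Level 1: 16384
Level 2: 4096
Level 3: 1024
Level 4: 256
Level 5: 64
Level 6: 16
Level 7: 4
Level 8: 1

The root is level 0 and the size-1 base case is level 8 (the tree spans levels 0 through 8, i.e. 9 levels counting the root), so the depth is the number of divisions: log_4(65536) = 8

The recursion tree depth is log_4(65536) = 8. At each level, the problem size is divided by 4, so it takes 8 divisions to reduce to a base case of size 1. The algorithm makes 6 recursive calls at each level.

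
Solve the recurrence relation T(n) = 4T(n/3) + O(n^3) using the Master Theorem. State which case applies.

Master Theorem for T(n) = 4T(n/3) + O(n^3):

a = 4, b = 3, c = 3
log_b(a) = log_3(4) = 1.2619

Case 3: c = 3 > log_3(4) = 1.2619
T(n) = O(n^3) = O(n^3)

For T(n) = 4T(n/3) + O(n^3): log_3(4) = 1.2619. This is Case 3 of the Master Theorem (c > log_b(a), work dominated by root), giving O(n^3).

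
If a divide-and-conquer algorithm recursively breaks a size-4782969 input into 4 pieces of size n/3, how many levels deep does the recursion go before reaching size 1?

For divide and conquer with division factor 3:

Problem sizes at each level:
Level 0: 4782969
Level 1: 1594323
Level 2: 531441
Level 3: 177147
Level 4: 59049
Level 5: 19683
Level 6: 6561
Level 7: 2187
Level 8: 729
Level 9: 243
Level 10: 81
Level 11: 27
Level 12: 9
Level 13: 3
Level 14: 1

The root is level 0 and the size-1 base case is level 14 (the tree spans levels 0 through 14, i.e. 15 levels counting the root), so the depth is the number of divisions: log_3(4782969) = 14

The recursion tree depth is log_3(4782969) = 14. At each level, the problem size is divided by 3, so it takes 14 divisions to reduce to a base case of size 1. The algorithm makes 4 recursive calls at each level.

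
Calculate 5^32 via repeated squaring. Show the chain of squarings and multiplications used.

Computing 5^32 by squaring (build up from 5^1; each line after the first costs one multiplication):

5^1 = 5
5^2 = (5^1)^2 = 5^2 = 25
5^4 = (5^2)^2 = 25^2 = 625
5^8 = (5^4)^2 = 625^2 = 390625
5^16 = (5^8)^2 = 390625^2 = 152587890625
5^32 = (5^16)^2 = 152587890625^2 = 23283064365386962890625

Result: 23283064365386962890625
Multiplications needed: 5 (5 lines after 5^1)

5^32 = 23283064365386962890625. Using exponentiation by squaring, this requires 5 multiplications. The key idea: if the exponent is even, square the half-power; if odd, multiply by the base once.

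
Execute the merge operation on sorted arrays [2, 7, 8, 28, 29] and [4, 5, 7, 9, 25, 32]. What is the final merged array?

Merging process:

Compare 2 vs 4: take 2 from left. Merged: [2]
Compare 7 vs 4: take 4 from right. Merged: [2, 4]
Compare 7 vs 5: take 5 from right. Merged: [2, 4, 5]
Compare 7 vs 7: take 7 from left. Merged: [2, 4, 5, 7]
Compare 8 vs 7: take 7 from right. Merged: [2, 4, 5, 7, 7]
Compare 8 vs 9: take 8 from left. Merged: [2, 4, 5, 7, 7, 8]
Compare 28 vs 9: take 9 from right. Merged: [2, 4, 5, 7, 7, 8, 9]
Compare 28 vs 25: take 25 from right. Merged: [2, 4, 5, 7, 7, 8, 9, 25]
Compare 28 vs 32: take 28 from left. Merged: [2, 4, 5, 7, 7, 8, 9, 25, 28]
Compare 29 vs 32: take 29 from left. Merged: [2, 4, 5, 7, 7, 8, 9, 25, 28, 29]
Append remaining from right: [32]. Merged: [2, 4, 5, 7, 7, 8, 9, 25, 28, 29, 32]

Final merged array: [2, 4, 5, 7, 7, 8, 9, 25, 28, 29, 32]
Total comparisons: 10

The merged array is [2, 4, 5, 7, 7, 8, 9, 25, 28, 29, 32], requiring 10 comparisons. The merge step runs in O(n) time where n is the total number of elements.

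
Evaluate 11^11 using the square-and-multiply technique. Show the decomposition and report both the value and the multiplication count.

Computing 11^11 by squaring (build up from 11^1; each line after the first costs one multiplication):

11^1 = 11
11^2 = (11^1)^2 = 11^2 = 121
11^4 = (11^2)^2 = 121^2 = 14641
11^5 = 11 * 11^4 = 11 * 14641 = 161051
11^10 = (11^5)^2 = 161051^2 = 25937424601
11^11 = 11 * 11^10 = 11 * 25937424601 = 285311670611

Result: 285311670611
Multiplications needed: 5 (5 lines after 11^1)

11^11 = 285311670611. Using exponentiation by squaring, this requires 5 multiplications. The key idea: if the exponent is even, square the half-power; if odd, multiply by the base once.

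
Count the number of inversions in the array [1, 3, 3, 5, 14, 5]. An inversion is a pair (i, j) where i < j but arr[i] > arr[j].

Finding inversions in [1, 3, 3, 5, 14, 5]:

(4, 5): arr[4]=14 > arr[5]=5

Total inversions: 1

The array has 1 inversion(s): (4,5). Each pair (i,j) satisfies i < j and arr[i] > arr[j].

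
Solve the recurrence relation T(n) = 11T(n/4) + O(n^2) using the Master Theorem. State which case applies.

Master Theorem for T(n) = 11T(n/4) + O(n^2):

a = 11, b = 4, c = 2
log_b(a) = log_4(11) = 1.7297

Case 3: c = 2 > log_4(11) = 1.7297
T(n) = O(n^2) = O(n^2)

For T(n) = 11T(n/4) + O(n^2): log_4(11) = 1.7297. This is Case 3 of the Master Theorem (c > log_b(a), work dominated by root), giving O(n^2).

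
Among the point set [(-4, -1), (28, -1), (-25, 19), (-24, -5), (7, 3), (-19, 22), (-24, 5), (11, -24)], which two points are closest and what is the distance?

Computing all pairwise distances among 8 points:

d((-4, -1), (28, -1)) = 32.0
d((-4, -1), (-25, 19)) = 29.0
d((-4, -1), (-24, -5)) = 20.3961
d((-4, -1), (7, 3)) = 11.7047
d((-4, -1), (-19, 22)) = 27.4591
d((-4, -1), (-24, 5)) = 20.8806
d((-4, -1), (11, -24)) = 27.4591
d((28, -1), (-25, 19)) = 56.648
d((28, -1), (-24, -5)) = 52.1536
d((28, -1), (7, 3)) = 21.3776
d((28, -1), (-19, 22)) = 52.3259
d((28, -1), (-24, 5)) = 52.345
d((28, -1), (11, -24)) = 28.6007
d((-25, 19), (-24, -5)) = 24.0208
d((-25, 19), (7, 3)) = 35.7771
d((-25, 19), (-19, 22)) = 6.7082 <-- minimum
d((-25, 19), (-24, 5)) = 14.0357
d((-25, 19), (11, -24)) = 56.0803
d((-24, -5), (7, 3)) = 32.0156
d((-24, -5), (-19, 22)) = 27.4591
d((-24, -5), (-24, 5)) = 10.0
d((-24, -5), (11, -24)) = 39.8246
d((7, 3), (-19, 22)) = 32.2025
d((7, 3), (-24, 5)) = 31.0644
d((7, 3), (11, -24)) = 27.2947
d((-19, 22), (-24, 5)) = 17.72
d((-19, 22), (11, -24)) = 54.9181
d((-24, 5), (11, -24)) = 45.4533

Closest pair: (-25, 19) and (-19, 22) with distance 6.7082

The closest pair is (-25, 19) and (-19, 22) with Euclidean distance 6.7082. For 8 points, brute-force pairwise comparison is shown above. For large n, the divide-and-conquer algorithm (sort by x, recurse on halves, check the dividing strip) achieves O(n log n).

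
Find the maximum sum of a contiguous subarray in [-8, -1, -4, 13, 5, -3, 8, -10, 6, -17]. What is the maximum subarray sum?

Using Kadane's algorithm on [-8, -1, -4, 13, 5, -3, 8, -10, 6, -17]:

Scanning through the array:
Position 1 (value -1): max_ending_here = -1, max_so_far = -1
Position 2 (value -4): max_ending_here = -4, max_so_far = -1
Position 3 (value 13): max_ending_here = 13, max_so_far = 13
Position 4 (value 5): max_ending_here = 18, max_so_far = 18
Position 5 (value -3): max_ending_here = 15, max_so_far = 18
Position 6 (value 8): max_ending_here = 23, max_so_far = 23
Position 7 (value -10): max_ending_here = 13, max_so_far = 23
Position 8 (value 6): max_ending_here = 19, max_so_far = 23
Position 9 (value -17): max_ending_here = 2, max_so_far = 23

Maximum subarray: [13, 5, -3, 8]
Maximum sum: 23

The maximum subarray is [13, 5, -3, 8] with sum 23. This subarray runs from index 3 to index 6.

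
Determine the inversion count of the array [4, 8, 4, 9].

Finding inversions in [4, 8, 4, 9]:

(1, 2): arr[1]=8 > arr[2]=4

Total inversions: 1

The array has 1 inversion(s): (1,2). Each pair (i,j) satisfies i < j and arr[i] > arr[j].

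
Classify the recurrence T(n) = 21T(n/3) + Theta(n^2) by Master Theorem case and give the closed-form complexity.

Master Theorem for T(n) = 21T(n/3) + O(n^2):

a = 21, b = 3, c = 2
log_b(a) = log_3(21) = 2.7712

Case 1: c = 2 < log_3(21) = 2.7712
T(n) = O(n^(log_3 21))

For T(n) = 21T(n/3) + O(n^2): log_3(21) = 2.7712. This is Case 1 of the Master Theorem (c < log_b(a), work dominated by leaves), giving O(n^(log_3 21)).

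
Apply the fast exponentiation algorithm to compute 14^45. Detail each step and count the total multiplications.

Computing 14^45 by squaring (build up from 14^1; each line after the first costs one multiplication):

14^1 = 14
14^2 = (14^1)^2 = 14^2 = 196
14^4 = (14^2)^2 = 196^2 = 38416
14^5 = 14 * 14^4 = 14 * 38416 = 537824
14^10 = (14^5)^2 = 537824^2 = 289254654976
14^11 = 14 * 14^10 = 14 * 289254654976 = 4049565169664
14^22 = (14^11)^2 = 4049565169664^2 = 16398978063355821105872896
14^44 = (14^22)^2 = 16398978063355821105872896^2 = 268926481522425436988250652599945506664302107426816
14^45 = 14 * 14^44 = 14 * 268926481522425436988250652599945506664302107426816 = 3764970741313956117835509136399237093300229503975424

Result: 3764970741313956117835509136399237093300229503975424
Multiplications needed: 8 (8 lines after 14^1)

14^45 = 3764970741313956117835509136399237093300229503975424. Using exponentiation by squaring, this requires 8 multiplications. The key idea: if the exponent is even, square the half-power; if odd, multiply by the base once.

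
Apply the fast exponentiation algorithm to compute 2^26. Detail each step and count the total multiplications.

Computing 2^26 by squaring (build up from 2^1; each line after the first costs one multiplication):

2^1 = 2
2^2 = (2^1)^2 = 2^2 = 4
2^3 = 2 * 2^2 = 2 * 4 = 8
2^6 = (2^3)^2 = 8^2 = 64
2^12 = (2^6)^2 = 64^2 = 4096
2^13 = 2 * 2^12 = 2 * 4096 = 8192
2^26 = (2^13)^2 = 8192^2 = 67108864

Result: 67108864
Multiplications needed: 6 (6 lines after 2^1)

2^26 = 67108864. Using exponentiation by squaring, this requires 6 multiplications. The key idea: if the exponent is even, square the half-power; if odd, multiply by the base once.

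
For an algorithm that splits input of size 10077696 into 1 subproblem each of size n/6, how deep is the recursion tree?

For divide and conquer with division factor 6:

Problem sizes at each level:
Level 0: 10077696
Level 1: 1679616
Level 2: 279936
Level 3: 46656
Level 4: 7776
Level 5: 1296
Level 6: 216
Level 7: 36
Level 8: 6
Level 9: 1

The root is level 0 and the size-1 base case is level 9 (the tree spans levels 0 through 9, i.e. 10 levels counting the root), so the depth is the number of divisions: log_6(10077696) = 9

The recursion tree depth is log_6(10077696) = 9. At each level, the problem size is divided by 6, so it takes 9 divisions to reduce to a base case of size 1. The algorithm makes 1 recursive call at each level.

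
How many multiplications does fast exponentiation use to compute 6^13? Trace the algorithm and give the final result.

Computing 6^13 by squaring (build up from 6^1; each line after the first costs one multiplication):

6^1 = 6
6^2 = (6^1)^2 = 6^2 = 36
6^3 = 6 * 6^2 = 6 * 36 = 216
6^6 = (6^3)^2 = 216^2 = 46656
6^12 = (6^6)^2 = 46656^2 = 2176782336
6^13 = 6 * 6^12 = 6 * 2176782336 = 13060694016

Result: 13060694016
Multiplications needed: 5 (5 lines after 6^1)

6^13 = 13060694016. Using exponentiation by squaring, this requires 5 multiplications. The key idea: if the exponent is even, square the half-power; if odd, multiply by the base once.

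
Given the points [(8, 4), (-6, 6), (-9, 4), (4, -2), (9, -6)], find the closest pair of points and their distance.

Computing all pairwise distances among 5 points:

d((8, 4), (-6, 6)) = 14.1421
d((8, 4), (-9, 4)) = 17.0
d((8, 4), (4, -2)) = 7.2111
d((8, 4), (9, -6)) = 10.0499
d((-6, 6), (-9, 4)) = 3.6056 <-- minimum
d((-6, 6), (4, -2)) = 12.8062
d((-6, 6), (9, -6)) = 19.2094
d((-9, 4), (4, -2)) = 14.3178
d((-9, 4), (9, -6)) = 20.5913
d((4, -2), (9, -6)) = 6.4031

Closest pair: (-6, 6) and (-9, 4) with distance 3.6056

The closest pair is (-6, 6) and (-9, 4) with Euclidean distance 3.6056. For 5 points, brute-force pairwise comparison is shown above. For large n, the divide-and-conquer algorithm (sort by x, recurse on halves, check the dividing strip) achieves O(n log n).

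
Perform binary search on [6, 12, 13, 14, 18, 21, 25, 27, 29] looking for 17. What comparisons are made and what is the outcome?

Binary search for 17 in [6, 12, 13, 14, 18, 21, 25, 27, 29]:

lo=0, hi=8, mid=4, arr[mid]=18 -> 18 > 17, search left half
lo=0, hi=3, mid=1, arr[mid]=12 -> 12 < 17, search right half
lo=2, hi=3, mid=2, arr[mid]=13 -> 13 < 17, search right half
lo=3, hi=3, mid=3, arr[mid]=14 -> 14 < 17, search right half
lo=4 > hi=3, target 17 not found

Binary search determines that 17 is not in the array after 4 comparisons. The search space was exhausted without finding the target.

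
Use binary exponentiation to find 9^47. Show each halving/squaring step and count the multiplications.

Computing 9^47 by squaring (build up from 9^1; each line after the first costs one multiplication):

9^1 = 9
9^2 = (9^1)^2 = 9^2 = 81
9^4 = (9^2)^2 = 81^2 = 6561
9^5 = 9 * 9^4 = 9 * 6561 = 59049
9^10 = (9^5)^2 = 59049^2 = 3486784401
9^11 = 9 * 9^10 = 9 * 3486784401 = 31381059609
9^22 = (9^11)^2 = 31381059609^2 = 984770902183611232881
9^23 = 9 * 9^22 = 9 * 984770902183611232881 = 8862938119652501095929
9^46 = (9^23)^2 = 8862938119652501095929^2 = 78551672112789411833022577315290546060373041
9^47 = 9 * 9^46 = 9 * 78551672112789411833022577315290546060373041 = 706965049015104706497203195837614914543357369

Result: 706965049015104706497203195837614914543357369
Multiplications needed: 9 (9 lines after 9^1)

9^47 = 706965049015104706497203195837614914543357369. Using exponentiation by squaring, this requires 9 multiplications. The key idea: if the exponent is even, square the half-power; if odd, multiply by the base once.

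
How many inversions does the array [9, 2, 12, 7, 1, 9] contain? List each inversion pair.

Finding inversions in [9, 2, 12, 7, 1, 9]:

(0, 1): arr[0]=9 > arr[1]=2
(0, 3): arr[0]=9 > arr[3]=7
(0, 4): arr[0]=9 > arr[4]=1
(1, 4): arr[1]=2 > arr[4]=1
(2, 3): arr[2]=12 > arr[3]=7
(2, 4): arr[2]=12 > arr[4]=1
(2, 5): arr[2]=12 > arr[5]=9
(3, 4): arr[3]=7 > arr[4]=1

Total inversions: 8

The array has 8 inversion(s): (0,1), (0,3), (0,4), (1,4), (2,3), (2,4), (2,5), (3,4). Each pair (i,j) satisfies i < j and arr[i] > arr[j].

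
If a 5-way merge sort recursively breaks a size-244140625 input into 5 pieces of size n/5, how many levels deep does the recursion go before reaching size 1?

For divide and conquer with division factor 5:

Problem sizes at each level:
Level 0: 244140625
Level 1: 48828125
Level 2: 9765625
Level 3: 1953125
Level 4: 390625
Level 5: 78125
Level 6: 15625
Level 7: 3125
Level 8: 625
Level 9: 125
Level 10: 25
Level 11: 5
Level 12: 1

The root is level 0 and the size-1 base case is level 12 (the tree spans levels 0 through 12, i.e. 13 levels counting the root), so the depth is the number of divisions: log_5(244140625) = 12

The recursion tree depth is log_5(244140625) = 12. At each level, the problem size is divided by 5, so it takes 12 divisions to reduce to a base case of size 1. The algorithm makes 5 recursive calls at each level.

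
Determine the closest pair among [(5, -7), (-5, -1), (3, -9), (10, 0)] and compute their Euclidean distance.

Computing all pairwise distances among 4 points:

d((5, -7), (-5, -1)) = 11.6619
d((5, -7), (3, -9)) = 2.8284 <-- minimum
d((5, -7), (10, 0)) = 8.6023
d((-5, -1), (3, -9)) = 11.3137
d((-5, -1), (10, 0)) = 15.0333
d((3, -9), (10, 0)) = 11.4018

Closest pair: (5, -7) and (3, -9) with distance 2.8284

The closest pair is (5, -7) and (3, -9) with Euclidean distance 2.8284. For 4 points, brute-force pairwise comparison is shown above. For large n, the divide-and-conquer algorithm (sort by x, recurse on halves, check the dividing strip) achieves O(n log n).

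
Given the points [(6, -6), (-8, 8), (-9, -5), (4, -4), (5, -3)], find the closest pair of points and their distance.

Computing all pairwise distances among 5 points:

d((6, -6), (-8, 8)) = 19.799
d((6, -6), (-9, -5)) = 15.0333
d((6, -6), (4, -4)) = 2.8284
d((6, -6), (5, -3)) = 3.1623
d((-8, 8), (-9, -5)) = 13.0384
d((-8, 8), (4, -4)) = 16.9706
d((-8, 8), (5, -3)) = 17.0294
d((-9, -5), (4, -4)) = 13.0384
d((-9, -5), (5, -3)) = 14.1421
d((4, -4), (5, -3)) = 1.4142 <-- minimum

Closest pair: (4, -4) and (5, -3) with distance 1.4142

The closest pair is (4, -4) and (5, -3) with Euclidean distance 1.4142. For 5 points, brute-force pairwise comparison is shown above. For large n, the divide-and-conquer algorithm (sort by x, recurse on halves, check the dividing strip) achieves O(n log n).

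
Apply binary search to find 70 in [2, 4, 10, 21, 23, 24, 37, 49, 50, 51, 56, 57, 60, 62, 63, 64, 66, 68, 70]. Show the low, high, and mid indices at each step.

Binary search for 70 in [2, 4, 10, 21, 23, 24, 37, 49, 50, 51, 56, 57, 60, 62, 63, 64, 66, 68, 70]:

lo=0, hi=18, mid=9, arr[mid]=51 -> 51 < 70, search right half
lo=10, hi=18, mid=14, arr[mid]=63 -> 63 < 70, search right half
lo=15, hi=18, mid=16, arr[mid]=66 -> 66 < 70, search right half
lo=17, hi=18, mid=17, arr[mid]=68 -> 68 < 70, search right half
lo=18, hi=18, mid=18, arr[mid]=70 -> Found target at index 18!

Binary search finds 70 at index 18 after 5 comparisons. The search repeatedly halves the search space by comparing with the middle element.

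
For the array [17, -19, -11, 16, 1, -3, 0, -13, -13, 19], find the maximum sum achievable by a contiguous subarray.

Using Kadane's algorithm on [17, -19, -11, 16, 1, -3, 0, -13, -13, 19]:

Scanning through the array:
Position 1 (value -19): max_ending_here = -2, max_so_far = 17
Position 2 (value -11): max_ending_here = -11, max_so_far = 17
Position 3 (value 16): max_ending_here = 16, max_so_far = 17
Position 4 (value 1): max_ending_here = 17, max_so_far = 17
Position 5 (value -3): max_ending_here = 14, max_so_far = 17
Position 6 (value 0): max_ending_here = 14, max_so_far = 17
Position 7 (value -13): max_ending_here = 1, max_so_far = 17
Position 8 (value -13): max_ending_here = -12, max_so_far = 17
Position 9 (value 19): max_ending_here = 19, max_so_far = 19

Maximum subarray: [19]
Maximum sum: 19

The maximum subarray is [19] with sum 19. This subarray runs from index 9 to index 9.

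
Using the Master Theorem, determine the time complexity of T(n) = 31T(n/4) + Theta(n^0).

Master Theorem for T(n) = 31T(n/4) + O(n^0):

a = 31, b = 4, c = 0
log_b(a) = log_4(31) = 2.4771

Case 1: c = 0 < log_4(31) = 2.4771
T(n) = O(n^(log_4 31))

For T(n) = 31T(n/4) + O(n^0): log_4(31) = 2.4771. This is Case 1 of the Master Theorem (c < log_b(a), work dominated by leaves), giving O(n^(log_4 31)).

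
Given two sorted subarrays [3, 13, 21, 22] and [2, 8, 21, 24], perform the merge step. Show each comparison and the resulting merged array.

Merging process:

Compare 3 vs 2: take 2 from right. Merged: [2]
Compare 3 vs 8: take 3 from left. Merged: [2, 3]
Compare 13 vs 8: take 8 from right. Merged: [2, 3, 8]
Compare 13 vs 21: take 13 from left. Merged: [2, 3, 8, 13]
Compare 21 vs 21: take 21 from left. Merged: [2, 3, 8, 13, 21]
Compare 22 vs 21: take 21 from right. Merged: [2, 3, 8, 13, 21, 21]
Compare 22 vs 24: take 22 from left. Merged: [2, 3, 8, 13, 21, 21, 22]
Append remaining from right: [24]. Merged: [2, 3, 8, 13, 21, 21, 22, 24]

Final merged array: [2, 3, 8, 13, 21, 21, 22, 24]
Total comparisons: 7

The merged array is [2, 3, 8, 13, 21, 21, 22, 24], requiring 7 comparisons. The merge step runs in O(n) time where n is the total number of elements.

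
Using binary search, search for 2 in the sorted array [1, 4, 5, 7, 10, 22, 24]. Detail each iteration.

Binary search for 2 in [1, 4, 5, 7, 10, 22, 24]:

lo=0, hi=6, mid=3, arr[mid]=7 -> 7 > 2, search left half
lo=0, hi=2, mid=1, arr[mid]=4 -> 4 > 2, search left half
lo=0, hi=0, mid=0, arr[mid]=1 -> 1 < 2, search right half
lo=1 > hi=0, target 2 not found

Binary search determines that 2 is not in the array after 3 comparisons. The search space was exhausted without finding the target.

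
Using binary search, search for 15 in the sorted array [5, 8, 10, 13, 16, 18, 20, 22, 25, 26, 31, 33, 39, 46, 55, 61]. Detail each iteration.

Binary search for 15 in [5, 8, 10, 13, 16, 18, 20, 22, 25, 26, 31, 33, 39, 46, 55, 61]:

lo=0, hi=15, mid=7, arr[mid]=22 -> 22 > 15, search left half
lo=0, hi=6, mid=3, arr[mid]=13 -> 13 < 15, search right half
lo=4, hi=6, mid=5, arr[mid]=18 -> 18 > 15, search left half
lo=4, hi=4, mid=4, arr[mid]=16 -> 16 > 15, search left half
lo=4 > hi=3, target 15 not found

Binary search determines that 15 is not in the array after 4 comparisons. The search space was exhausted without finding the target.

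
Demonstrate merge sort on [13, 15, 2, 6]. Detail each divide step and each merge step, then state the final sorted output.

Merge sort trace:

Split: [13, 15, 2, 6] -> [13, 15] and [2, 6]
  Split: [13, 15] -> [13] and [15]
  Merge: [13] + [15] -> [13, 15]
  Split: [2, 6] -> [2] and [6]
  Merge: [2] + [6] -> [2, 6]
Merge: [13, 15] + [2, 6] -> [2, 6, 13, 15]

Final sorted array: [2, 6, 13, 15]

The merge sort proceeds by recursively splitting the array and merging sorted halves.
After all merges, the sorted array is [2, 6, 13, 15].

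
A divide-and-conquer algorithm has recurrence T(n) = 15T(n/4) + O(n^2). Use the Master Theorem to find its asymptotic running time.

Master Theorem for T(n) = 15T(n/4) + O(n^2):

a = 15, b = 4, c = 2
log_b(a) = log_4(15) = 1.9534

Case 3: c = 2 > log_4(15) = 1.9534
T(n) = O(n^2) = O(n^2)

For T(n) = 15T(n/4) + O(n^2): log_4(15) = 1.9534. This is Case 3 of the Master Theorem (c > log_b(a), work dominated by root), giving O(n^2).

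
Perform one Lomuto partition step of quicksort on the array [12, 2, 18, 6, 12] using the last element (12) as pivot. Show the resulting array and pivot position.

Lomuto partition with pivot = 12:

Initial array: [12, 2, 18, 6, 12]

arr[0]=12 <= 12: swap with position 0, array becomes [12, 2, 18, 6, 12]
arr[1]=2 <= 12: swap with position 1, array becomes [12, 2, 18, 6, 12]
arr[2]=18 > 12: no swap
arr[3]=6 <= 12: swap with position 2, array becomes [12, 2, 6, 18, 12]

Place pivot at position 3: [12, 2, 6, 12, 18]
Pivot position: 3

After partitioning with pivot 12, the array becomes [12, 2, 6, 12, 18]. The pivot is placed at index 3. All elements to the left of the pivot are <= 12, and all elements to the right are > 12.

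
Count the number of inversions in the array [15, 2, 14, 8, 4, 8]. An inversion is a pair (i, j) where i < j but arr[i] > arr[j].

Finding inversions in [15, 2, 14, 8, 4, 8]:

(0, 1): arr[0]=15 > arr[1]=2
(0, 2): arr[0]=15 > arr[2]=14
(0, 3): arr[0]=15 > arr[3]=8
(0, 4): arr[0]=15 > arr[4]=4
(0, 5): arr[0]=15 > arr[5]=8
(2, 3): arr[2]=14 > arr[3]=8
(2, 4): arr[2]=14 > arr[4]=4
(2, 5): arr[2]=14 > arr[5]=8
(3, 4): arr[3]=8 > arr[4]=4

Total inversions: 9

The array has 9 inversion(s): (0,1), (0,2), (0,3), (0,4), (0,5), (2,3), (2,4), (2,5), (3,4). Each pair (i,j) satisfies i < j and arr[i] > arr[j].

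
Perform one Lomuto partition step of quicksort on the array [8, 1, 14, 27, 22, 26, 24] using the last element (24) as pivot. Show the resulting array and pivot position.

Lomuto partition with pivot = 24:

Initial array: [8, 1, 14, 27, 22, 26, 24]

arr[0]=8 <= 24: swap with position 0, array becomes [8, 1, 14, 27, 22, 26, 24]
arr[1]=1 <= 24: swap with position 1, array becomes [8, 1, 14, 27, 22, 26, 24]
arr[2]=14 <= 24: swap with position 2, array becomes [8, 1, 14, 27, 22, 26, 24]
arr[3]=27 > 24: no swap
arr[4]=22 <= 24: swap with position 3, array becomes [8, 1, 14, 22, 27, 26, 24]
arr[5]=26 > 24: no swap

Place pivot at position 4: [8, 1, 14, 22, 24, 26, 27]
Pivot position: 4

After partitioning with pivot 24, the array becomes [8, 1, 14, 22, 24, 26, 27]. The pivot is placed at index 4. All elements to the left of the pivot are <= 24, and all elements to the right are > 24.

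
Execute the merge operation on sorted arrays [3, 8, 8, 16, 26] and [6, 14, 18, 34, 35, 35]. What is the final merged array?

Merging process:

Compare 3 vs 6: take 3 from left. Merged: [3]
Compare 8 vs 6: take 6 from right. Merged: [3, 6]
Compare 8 vs 14: take 8 from left. Merged: [3, 6, 8]
Compare 8 vs 14: take 8 from left. Merged: [3, 6, 8, 8]
Compare 16 vs 14: take 14 from right. Merged: [3, 6, 8, 8, 14]
Compare 16 vs 18: take 16 from left. Merged: [3, 6, 8, 8, 14, 16]
Compare 26 vs 18: take 18 from right. Merged: [3, 6, 8, 8, 14, 16, 18]
Compare 26 vs 34: take 26 from left. Merged: [3, 6, 8, 8, 14, 16, 18, 26]
Append remaining from right: [34, 35, 35]. Merged: [3, 6, 8, 8, 14, 16, 18, 26, 34, 35, 35]

Final merged array: [3, 6, 8, 8, 14, 16, 18, 26, 34, 35, 35]
Total comparisons: 8

The merged array is [3, 6, 8, 8, 14, 16, 18, 26, 34, 35, 35], requiring 8 comparisons. The merge step runs in O(n) time where n is the total number of elements.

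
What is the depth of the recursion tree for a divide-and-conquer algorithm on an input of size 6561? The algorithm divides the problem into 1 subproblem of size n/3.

For divide and conquer with division factor 3:

Problem sizes at each level:
Level 0: 6561
Level 1: 2187
Level 2: 729
Level 3: 243
Level 4: 81
Level 5: 27
Level 6: 9
Level 7: 3
Level 8: 1

The root is level 0 and the size-1 base case is level 8 (the tree spans levels 0 through 8, i.e. 9 levels counting the root), so the depth is the number of divisions: log_3(6561) = 8

The recursion tree depth is log_3(6561) = 8. At each level, the problem size is divided by 3, so it takes 8 divisions to reduce to a base case of size 1. The algorithm makes 1 recursive call at each level.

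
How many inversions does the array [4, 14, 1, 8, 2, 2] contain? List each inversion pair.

Finding inversions in [4, 14, 1, 8, 2, 2]:

(0, 2): arr[0]=4 > arr[2]=1
(0, 4): arr[0]=4 > arr[4]=2
(0, 5): arr[0]=4 > arr[5]=2
(1, 2): arr[1]=14 > arr[2]=1
(1, 3): arr[1]=14 > arr[3]=8
(1, 4): arr[1]=14 > arr[4]=2
(1, 5): arr[1]=14 > arr[5]=2
(3, 4): arr[3]=8 > arr[4]=2
(3, 5): arr[3]=8 > arr[5]=2

Total inversions: 9

The array has 9 inversion(s): (0,2), (0,4), (0,5), (1,2), (1,3), (1,4), (1,5), (3,4), (3,5). Each pair (i,j) satisfies i < j and arr[i] > arr[j].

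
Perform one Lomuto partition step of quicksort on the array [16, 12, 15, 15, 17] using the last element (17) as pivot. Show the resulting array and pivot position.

Lomuto partition with pivot = 17:

Initial array: [16, 12, 15, 15, 17]

arr[0]=16 <= 17: swap with position 0, array becomes [16, 12, 15, 15, 17]
arr[1]=12 <= 17: swap with position 1, array becomes [16, 12, 15, 15, 17]
arr[2]=15 <= 17: swap with position 2, array becomes [16, 12, 15, 15, 17]
arr[3]=15 <= 17: swap with position 3, array becomes [16, 12, 15, 15, 17]

Place pivot at position 4: [16, 12, 15, 15, 17]
Pivot position: 4

After partitioning with pivot 17, the array becomes [16, 12, 15, 15, 17]. The pivot is placed at index 4. All elements to the left of the pivot are <= 17, and all elements to the right are > 17.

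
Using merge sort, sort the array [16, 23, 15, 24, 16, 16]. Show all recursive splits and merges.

Merge sort trace:

Split: [16, 23, 15, 24, 16, 16] -> [16, 23, 15] and [24, 16, 16]
  Split: [16, 23, 15] -> [16] and [23, 15]
    Split: [23, 15] -> [23] and [15]
    Merge: [23] + [15] -> [15, 23]
  Merge: [16] + [15, 23] -> [15, 16, 23]
  Split: [24, 16, 16] -> [24] and [16, 16]
    Split: [16, 16] -> [16] and [16]
    Merge: [16] + [16] -> [16, 16]
  Merge: [24] + [16, 16] -> [16, 16, 24]
Merge: [15, 16, 23] + [16, 16, 24] -> [15, 16, 16, 16, 23, 24]

Final sorted array: [15, 16, 16, 16, 23, 24]

The merge sort proceeds by recursively splitting the array and merging sorted halves.
After all merges, the sorted array is [15, 16, 16, 16, 23, 24].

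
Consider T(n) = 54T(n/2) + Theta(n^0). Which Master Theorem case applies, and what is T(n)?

Master Theorem for T(n) = 54T(n/2) + O(n^0):

a = 54, b = 2, c = 0
log_b(a) = log_2(54) = 5.7549

Case 1: c = 0 < log_2(54) = 5.7549
T(n) = O(n^(log_2 54))

For T(n) = 54T(n/2) + O(n^0): log_2(54) = 5.7549. This is Case 1 of the Master Theorem (c < log_b(a), work dominated by leaves), giving O(n^(log_2 54)).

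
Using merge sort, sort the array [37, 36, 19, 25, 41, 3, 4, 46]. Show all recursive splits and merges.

Merge sort trace:

Split: [37, 36, 19, 25, 41, 3, 4, 46] -> [37, 36, 19, 25] and [41, 3, 4, 46]
  Split: [37, 36, 19, 25] -> [37, 36] and [19, 25]
    Split: [37, 36] -> [37] and [36]
    Merge: [37] + [36] -> [36, 37]
    Split: [19, 25] -> [19] and [25]
    Merge: [19] + [25] -> [19, 25]
  Merge: [36, 37] + [19, 25] -> [19, 25, 36, 37]
  Split: [41, 3, 4, 46] -> [41, 3] and [4, 46]
    Split: [41, 3] -> [41] and [3]
    Merge: [41] + [3] -> [3, 41]
    Split: [4, 46] -> [4] and [46]
    Merge: [4] + [46] -> [4, 46]
  Merge: [3, 41] + [4, 46] -> [3, 4, 41, 46]
Merge: [19, 25, 36, 37] + [3, 4, 41, 46] -> [3, 4, 19, 25, 36, 37, 41, 46]

Final sorted array: [3, 4, 19, 25, 36, 37, 41, 46]

The merge sort proceeds by recursively splitting the array and merging sorted halves.
After all merges, the sorted array is [3, 4, 19, 25, 36, 37, 41, 46].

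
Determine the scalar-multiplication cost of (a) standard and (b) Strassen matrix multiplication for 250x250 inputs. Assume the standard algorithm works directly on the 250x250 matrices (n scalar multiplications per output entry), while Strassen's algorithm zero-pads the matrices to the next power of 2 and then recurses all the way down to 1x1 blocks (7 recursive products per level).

Matrix multiplication for 250x250 matrices:

Strassen's algorithm requires power-of-2 dimensions. Pad 250x250 to 256x256 (next power of 2).

Standard algorithm: 250^3 = 15625000 multiplications
Strassen's algorithm: 7^(log2(256)) = 7^8 = 5764801 multiplications
Savings: 15625000 - 5764801 = 9860199 multiplications

Standard: 15625000 multiplications (250^3). Strassen: 5764801 multiplications (7^8, after padding to 256x256). Strassen reduces 8 recursive multiplications to 7 at each level.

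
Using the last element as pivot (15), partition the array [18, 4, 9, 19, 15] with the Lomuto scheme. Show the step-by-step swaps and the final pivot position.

Lomuto partition with pivot = 15:

Initial array: [18, 4, 9, 19, 15]

arr[0]=18 > 15: no swap
arr[1]=4 <= 15: swap with position 0, array becomes [4, 18, 9, 19, 15]
arr[2]=9 <= 15: swap with position 1, array becomes [4, 9, 18, 19, 15]
arr[3]=19 > 15: no swap

Place pivot at position 2: [4, 9, 15, 19, 18]
Pivot position: 2

After partitioning with pivot 15, the array becomes [4, 9, 15, 19, 18]. The pivot is placed at index 2. All elements to the left of the pivot are <= 15, and all elements to the right are > 15.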